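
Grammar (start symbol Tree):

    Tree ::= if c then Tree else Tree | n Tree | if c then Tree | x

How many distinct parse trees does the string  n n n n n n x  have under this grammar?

1

Parse trees for n n n n n n x:
  [Tree n [Tree n [Tree n [Tree n [Tree n [Tree n [Tree x]]]]]]]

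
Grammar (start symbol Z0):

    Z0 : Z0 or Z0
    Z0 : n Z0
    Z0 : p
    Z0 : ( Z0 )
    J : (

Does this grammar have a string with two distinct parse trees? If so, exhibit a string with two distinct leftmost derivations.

Ambiguous

Witness: n p or p

Derivation 1: Z0 ⇒ Z0 or Z0 ⇒ n Z0 or Z0 ⇒ n p or Z0 ⇒ n p or p
Derivation 2: Z0 ⇒ n Z0 ⇒ n Z0 or Z0 ⇒ n p or Z0 ⇒ n p or p

Two distinct leftmost derivations for the same string.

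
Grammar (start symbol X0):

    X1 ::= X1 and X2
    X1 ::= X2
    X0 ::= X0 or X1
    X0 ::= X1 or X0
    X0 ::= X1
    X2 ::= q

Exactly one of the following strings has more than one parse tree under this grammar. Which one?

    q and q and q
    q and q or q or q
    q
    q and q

q and q or q or q

q and q and q: 1 tree
q and q or q or q: 4 trees
q: 1 tree
q and q: 1 tree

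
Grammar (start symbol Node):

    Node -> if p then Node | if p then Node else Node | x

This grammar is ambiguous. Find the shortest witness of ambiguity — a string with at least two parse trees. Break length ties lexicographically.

if p then if p then x else x

length 1: no string has ≥2 trees
length 4: no string has ≥2 trees
length 6: no string has ≥2 trees
length 7: no string has ≥2 trees
length 9: if p then if p then x else x has 2 parse trees

Two derivations of if p then if p then x else x:
  Node ⇒ if p then Node ⇒ if p then if p then Node else Node ⇒ if p then if p then x else Node ⇒ if p then if p then x else x
  Node ⇒ if p then Node else Node ⇒ if p then if p then Node else Node ⇒ if p then if p then x else Node ⇒ if p then if p then x else x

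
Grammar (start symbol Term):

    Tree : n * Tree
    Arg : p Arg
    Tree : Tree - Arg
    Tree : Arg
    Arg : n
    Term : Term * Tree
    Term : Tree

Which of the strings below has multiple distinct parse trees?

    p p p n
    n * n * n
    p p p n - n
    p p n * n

n * n * n

p p p n: 1 tree
n * n * n: 4 trees
p p p n - n: 1 tree
p p n * n: 1 tree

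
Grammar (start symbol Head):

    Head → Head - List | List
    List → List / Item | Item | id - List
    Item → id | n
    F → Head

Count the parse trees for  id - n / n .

Parse trees for id - n / n:
  [Head [Head [List [Item id]]] - [List [List [Item n]] / [Item n]]]
  [Head [List [List id - [List [Item n]]] / [Item n]]]
  [Head [List id - [List [List [Item n]] / [Item n]]]]

3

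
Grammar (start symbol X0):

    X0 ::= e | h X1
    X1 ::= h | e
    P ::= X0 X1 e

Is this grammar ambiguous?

Only X0, X1 are reachable from X0; ignoring the rest: The reachable rules are right-linear with at most one rule per (nonterminal, next-terminal) pair. Each input token forces the next rule, so parsing is deterministic.

Unambiguous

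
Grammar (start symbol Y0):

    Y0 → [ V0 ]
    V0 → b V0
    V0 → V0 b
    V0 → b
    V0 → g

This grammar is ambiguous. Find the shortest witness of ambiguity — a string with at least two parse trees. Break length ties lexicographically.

length 3: no string has ≥2 trees
length 4: [ b b ] has 2 parse trees

Two derivations of [ b b ]:
  Y0 ⇒ [ V0 ] ⇒ [ b V0 ] ⇒ [ b b ]
  Y0 ⇒ [ V0 ] ⇒ [ V0 b ] ⇒ [ b b ]

[ b b ]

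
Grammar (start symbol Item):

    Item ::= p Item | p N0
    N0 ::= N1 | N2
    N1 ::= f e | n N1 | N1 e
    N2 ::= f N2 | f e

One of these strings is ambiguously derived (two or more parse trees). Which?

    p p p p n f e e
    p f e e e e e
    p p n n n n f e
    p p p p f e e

p p p p n f e e

p p p p n f e e: 2 trees
p f e e e e e: 1 tree
p p n n n n f e: 1 tree
p p p p f e e: 1 tree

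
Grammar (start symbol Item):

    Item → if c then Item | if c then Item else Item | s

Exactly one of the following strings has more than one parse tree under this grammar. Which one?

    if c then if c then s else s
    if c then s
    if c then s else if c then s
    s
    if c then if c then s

if c then if c then s else s: 2 trees
if c then s: 1 tree
if c then s else if c then s: 1 tree
s: 1 tree
if c then if c then s: 1 tree

if c then if c then s else s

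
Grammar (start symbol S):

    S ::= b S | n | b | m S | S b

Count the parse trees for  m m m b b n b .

Parse trees for m m m b b n b:
  [S m [S m [S m [S b [S b [S [S n] b]]]]]]
  [S m [S m [S m [S b [S [S b [S n]] b]]]]]
  [S m [S m [S m [S [S b [S b [S n]]] b]]]]
  [S m [S m [S [S m [S b [S b [S n]]]] b]]]
  [S m [S [S m [S m [S b [S b [S n]]]]] b]]
  [S [S m [S m [S m [S b [S b [S n]]]]]] b]

6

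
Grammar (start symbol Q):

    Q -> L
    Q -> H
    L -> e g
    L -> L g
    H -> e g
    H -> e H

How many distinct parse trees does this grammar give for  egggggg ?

Parse trees for egggggg:
  [Q [L [L [L [L [L [L e g] g] g] g] g] g]]

1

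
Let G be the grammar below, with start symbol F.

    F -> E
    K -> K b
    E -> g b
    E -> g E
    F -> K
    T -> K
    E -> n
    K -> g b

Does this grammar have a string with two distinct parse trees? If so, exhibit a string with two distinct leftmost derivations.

Ambiguous

Witness: g b

Derivation 1: F ⇒ E ⇒ g b
Derivation 2: F ⇒ K ⇒ g b

Two distinct leftmost derivations for the same string.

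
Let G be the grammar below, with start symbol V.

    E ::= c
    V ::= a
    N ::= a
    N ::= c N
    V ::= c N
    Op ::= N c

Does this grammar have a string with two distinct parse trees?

(E, Op are unreachable from V, so their rules don't affect L(V).) The reachable rules are right-linear with at most one rule per (nonterminal, next-terminal) pair. Each input token forces the next rule, so parsing is deterministic.

Unambiguous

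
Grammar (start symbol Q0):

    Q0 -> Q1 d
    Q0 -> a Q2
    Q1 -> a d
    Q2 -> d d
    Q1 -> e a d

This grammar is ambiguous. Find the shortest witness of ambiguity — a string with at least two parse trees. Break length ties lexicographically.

a d d

length 3: a d d has 2 parse trees

Two derivations of a d d:
  Q0 ⇒ Q1 d ⇒ a d d
  Q0 ⇒ a Q2 ⇒ a d d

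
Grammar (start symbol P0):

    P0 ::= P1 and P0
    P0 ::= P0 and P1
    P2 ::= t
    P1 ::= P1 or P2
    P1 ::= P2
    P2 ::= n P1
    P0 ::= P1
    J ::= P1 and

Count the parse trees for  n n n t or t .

4

Parse trees for n n n t or t:
  [P0 [P1 [P1 [P2 n [P1 [P2 n [P1 [P2 n [P1 [P2 t]]]]]]]] or [P2 t]]]
  [P0 [P1 [P2 n [P1 [P1 [P2 n [P1 [P2 n [P1 [P2 t]]]]]] or [P2 t]]]]]
  [P0 [P1 [P2 n [P1 [P2 n [P1 [P1 [P2 n [P1 [P2 t]]]] or [P2 t]]]]]]]
  [P0 [P1 [P2 n [P1 [P2 n [P1 [P2 n [P1 [P1 [P2 t]] or [P2 t]]]]]]]]]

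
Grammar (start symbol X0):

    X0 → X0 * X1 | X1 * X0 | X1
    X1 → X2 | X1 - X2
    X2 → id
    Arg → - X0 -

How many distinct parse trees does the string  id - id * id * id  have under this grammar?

4

Parse trees for id - id * id * id:
  [X0 [X0 [X0 [X1 [X1 [X2 id]] - [X2 id]]] * [X1 [X2 id]]] * [X1 [X2 id]]]
  [X0 [X0 [X1 [X1 [X2 id]] - [X2 id]] * [X0 [X1 [X2 id]]]] * [X1 [X2 id]]]
  [X0 [X1 [X1 [X2 id]] - [X2 id]] * [X0 [X0 [X1 [X2 id]]] * [X1 [X2 id]]]]
  [X0 [X1 [X1 [X2 id]] - [X2 id]] * [X0 [X1 [X2 id]] * [X0 [X1 [X2 id]]]]]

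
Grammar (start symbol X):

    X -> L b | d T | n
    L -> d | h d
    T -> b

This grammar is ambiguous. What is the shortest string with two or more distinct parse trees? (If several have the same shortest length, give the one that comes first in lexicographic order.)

d b

length 1: no string has ≥2 trees
length 2: d b has 2 parse trees

Two derivations of d b:
  X ⇒ L b ⇒ d b
  X ⇒ d T ⇒ d b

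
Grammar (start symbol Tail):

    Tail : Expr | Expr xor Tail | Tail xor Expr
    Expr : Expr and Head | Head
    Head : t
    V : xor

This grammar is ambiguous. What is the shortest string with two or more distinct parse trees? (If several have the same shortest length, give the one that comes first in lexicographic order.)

t xor t

length 1: no string has ≥2 trees
length 3: t xor t has 2 parse trees

Two derivations of t xor t:
  Tail ⇒ Expr xor Tail ⇒ Head xor Tail ⇒ t xor Tail ⇒ t xor Expr ⇒ t xor Head ⇒ t xor t
  Tail ⇒ Tail xor Expr ⇒ Expr xor Expr ⇒ Head xor Expr ⇒ t xor Expr ⇒ t xor Head ⇒ t xor t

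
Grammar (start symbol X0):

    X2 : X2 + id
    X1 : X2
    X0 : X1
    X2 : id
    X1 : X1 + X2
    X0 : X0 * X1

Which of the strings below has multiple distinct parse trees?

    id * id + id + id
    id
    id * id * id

id * id + id + id: 4 trees
id: 1 tree
id * id * id: 1 tree

id * id + id + id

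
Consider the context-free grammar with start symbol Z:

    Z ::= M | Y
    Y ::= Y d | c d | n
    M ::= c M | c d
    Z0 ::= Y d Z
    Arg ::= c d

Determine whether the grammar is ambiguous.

Ambiguous

Witness: c d

Derivation 1: Z ⇒ M ⇒ c d
Derivation 2: Z ⇒ Y ⇒ c d

Two distinct leftmost derivations for the same string.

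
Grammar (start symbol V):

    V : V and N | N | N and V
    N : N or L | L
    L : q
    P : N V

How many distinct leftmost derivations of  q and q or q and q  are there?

Parse trees for q and q or q and q:
  [V [V [V [N [L q]]] and [N [N [L q]] or [L q]]] and [N [L q]]]
  [V [V [N [L q]] and [V [N [N [L q]] or [L q]]]] and [N [L q]]]
  [V [N [L q]] and [V [V [N [N [L q]] or [L q]]] and [N [L q]]]]
  [V [N [L q]] and [V [N [N [L q]] or [L q]] and [V [N [L q]]]]]

4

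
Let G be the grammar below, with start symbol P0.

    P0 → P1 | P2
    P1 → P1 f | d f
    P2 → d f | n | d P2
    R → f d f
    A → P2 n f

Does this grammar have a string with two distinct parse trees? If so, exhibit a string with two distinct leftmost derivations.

Witness: d f

Derivation 1: P0 ⇒ P1 ⇒ d f
Derivation 2: P0 ⇒ P2 ⇒ d f

Two distinct leftmost derivations for the same string.

Ambiguous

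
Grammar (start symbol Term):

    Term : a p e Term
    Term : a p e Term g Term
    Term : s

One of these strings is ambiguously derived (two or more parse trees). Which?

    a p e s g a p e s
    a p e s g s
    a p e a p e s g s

a p e s g a p e s: 1 tree
a p e s g s: 1 tree
a p e a p e s g s: 2 trees

a p e a p e s g s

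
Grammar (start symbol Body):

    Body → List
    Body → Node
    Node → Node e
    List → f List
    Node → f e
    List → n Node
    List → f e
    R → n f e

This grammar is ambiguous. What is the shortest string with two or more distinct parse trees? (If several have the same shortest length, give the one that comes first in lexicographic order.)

length 2: f e has 2 parse trees

Two derivations of f e:
  Body ⇒ List ⇒ f e
  Body ⇒ Node ⇒ f e

f e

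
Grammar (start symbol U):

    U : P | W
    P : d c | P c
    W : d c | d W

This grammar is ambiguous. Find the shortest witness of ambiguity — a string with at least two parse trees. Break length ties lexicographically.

length 2: d c has 2 parse trees

Two derivations of d c:
  U ⇒ P ⇒ d c
  U ⇒ W ⇒ d c

d c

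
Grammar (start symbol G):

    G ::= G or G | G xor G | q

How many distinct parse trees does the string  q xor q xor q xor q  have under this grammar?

Parse trees for q xor q xor q xor q:
  [G [G q] xor [G [G q] xor [G [G q] xor [G q]]]]
  [G [G q] xor [G [G [G q] xor [G q]] xor [G q]]]
  [G [G [G q] xor [G q]] xor [G [G q] xor [G q]]]
  [G [G [G q] xor [G [G q] xor [G q]]] xor [G q]]
  [G [G [G [G q] xor [G q]] xor [G q]] xor [G q]]

5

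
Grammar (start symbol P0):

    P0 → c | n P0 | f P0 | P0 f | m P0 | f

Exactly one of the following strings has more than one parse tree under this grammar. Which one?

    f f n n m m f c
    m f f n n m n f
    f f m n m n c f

f f m n m n c f

f f n n m m f c: 1 tree
m f f n n m n f: 1 tree
f f m n m n c f: 7 trees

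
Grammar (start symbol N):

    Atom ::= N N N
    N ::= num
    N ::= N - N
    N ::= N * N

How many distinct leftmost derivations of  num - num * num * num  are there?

5

Parse trees for num - num * num * num:
  [N [N num] - [N [N num] * [N [N num] * [N num]]]]
  [N [N num] - [N [N [N num] * [N num]] * [N num]]]
  [N [N [N num] - [N num]] * [N [N num] * [N num]]]
  [N [N [N num] - [N [N num] * [N num]]] * [N num]]
  [N [N [N [N num] - [N num]] * [N num]] * [N num]]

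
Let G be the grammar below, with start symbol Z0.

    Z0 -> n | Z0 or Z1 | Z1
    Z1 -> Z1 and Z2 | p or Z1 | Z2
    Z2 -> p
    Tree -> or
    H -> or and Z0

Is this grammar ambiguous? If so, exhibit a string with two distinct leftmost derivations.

Witness: p or p

Derivation 1: Z0 ⇒ Z0 or Z1 ⇒ Z1 or Z1 ⇒ Z2 or Z1 ⇒ p or Z1 ⇒ p or Z2 ⇒ p or p
Derivation 2: Z0 ⇒ Z1 ⇒ p or Z1 ⇒ p or Z2 ⇒ p or p

Two distinct leftmost derivations for the same string.

Ambiguous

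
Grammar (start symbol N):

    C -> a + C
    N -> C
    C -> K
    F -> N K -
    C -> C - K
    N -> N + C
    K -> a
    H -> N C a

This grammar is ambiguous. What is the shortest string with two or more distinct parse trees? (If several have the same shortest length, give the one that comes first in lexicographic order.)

a + a

length 1: no string has ≥2 trees
length 3: a + a has 2 parse trees

Two derivations of a + a:
  N ⇒ C ⇒ a + C ⇒ a + K ⇒ a + a
  N ⇒ N + C ⇒ C + C ⇒ K + C ⇒ a + C ⇒ a + K ⇒ a + a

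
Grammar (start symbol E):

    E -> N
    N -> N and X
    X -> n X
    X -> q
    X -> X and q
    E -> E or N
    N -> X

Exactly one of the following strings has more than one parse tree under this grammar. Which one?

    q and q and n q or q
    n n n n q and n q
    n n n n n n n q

q and q and n q or q: 2 trees
n n n n q and n q: 1 tree
n n n n n n n q: 1 tree

q and q and n q or q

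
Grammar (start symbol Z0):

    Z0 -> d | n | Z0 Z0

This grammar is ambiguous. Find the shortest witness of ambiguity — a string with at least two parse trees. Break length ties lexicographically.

length 1: no string has ≥2 trees
length 2: no string has ≥2 trees
length 3: d d d has 2 parse trees

Two derivations of d d d:
  Z0 ⇒ Z0 Z0 ⇒ d Z0 ⇒ d Z0 Z0 ⇒ d d Z0 ⇒ d d d
  Z0 ⇒ Z0 Z0 ⇒ Z0 Z0 Z0 ⇒ d Z0 Z0 ⇒ d d Z0 ⇒ d d d

d d d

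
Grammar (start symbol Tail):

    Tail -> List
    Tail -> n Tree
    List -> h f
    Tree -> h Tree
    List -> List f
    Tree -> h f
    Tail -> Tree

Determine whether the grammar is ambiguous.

Ambiguous

Witness: h f

Derivation 1: Tail ⇒ List ⇒ h f
Derivation 2: Tail ⇒ Tree ⇒ h f

Two distinct leftmost derivations for the same string.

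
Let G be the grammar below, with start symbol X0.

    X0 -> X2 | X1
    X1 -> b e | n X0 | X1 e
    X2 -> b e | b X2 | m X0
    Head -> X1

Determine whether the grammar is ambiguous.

Ambiguous

Witness: b e

Derivation 1: X0 ⇒ X2 ⇒ b e
Derivation 2: X0 ⇒ X1 ⇒ b e

Two distinct leftmost derivations for the same string.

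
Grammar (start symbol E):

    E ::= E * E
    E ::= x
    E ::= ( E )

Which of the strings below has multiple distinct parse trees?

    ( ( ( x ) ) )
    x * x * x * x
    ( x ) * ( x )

x * x * x * x

( ( ( x ) ) ): 1 tree
x * x * x * x: 5 trees
( x ) * ( x ): 1 tree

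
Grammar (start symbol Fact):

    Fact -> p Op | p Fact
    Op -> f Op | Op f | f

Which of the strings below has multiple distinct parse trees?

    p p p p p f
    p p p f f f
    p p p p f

p p p p p f: 1 tree
p p p f f f: 4 trees
p p p p f: 1 tree

p p p f f f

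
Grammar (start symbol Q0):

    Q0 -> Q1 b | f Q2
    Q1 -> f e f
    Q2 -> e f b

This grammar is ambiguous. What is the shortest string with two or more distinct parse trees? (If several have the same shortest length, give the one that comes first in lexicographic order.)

length 4: f e f b has 2 parse trees

Two derivations of f e f b:
  Q0 ⇒ Q1 b ⇒ f e f b
  Q0 ⇒ f Q2 ⇒ f e f b

f e f b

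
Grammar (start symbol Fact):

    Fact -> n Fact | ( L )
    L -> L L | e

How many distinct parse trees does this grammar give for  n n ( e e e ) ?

2

Parse trees for n n ( e e e ):
  [Fact n [Fact n [Fact ( [L [L e] [L [L e] [L e]]] )]]]
  [Fact n [Fact n [Fact ( [L [L [L e] [L e]] [L e]] )]]]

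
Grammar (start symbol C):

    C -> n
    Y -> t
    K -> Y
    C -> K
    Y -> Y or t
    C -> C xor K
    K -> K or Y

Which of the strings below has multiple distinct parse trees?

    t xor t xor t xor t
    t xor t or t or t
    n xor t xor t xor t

t xor t xor t xor t: 1 tree
t xor t or t or t: 4 trees
n xor t xor t xor t: 1 tree

t xor t or t or t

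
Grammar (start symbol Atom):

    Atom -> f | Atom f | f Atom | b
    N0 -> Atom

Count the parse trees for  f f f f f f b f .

7

Parse trees for f f f f f f b f:
  [Atom [Atom f [Atom f [Atom f [Atom f [Atom f [Atom f [Atom b]]]]]]] f]
  [Atom f [Atom [Atom f [Atom f [Atom f [Atom f [Atom f [Atom b]]]]]] f]]
  [Atom f [Atom f [Atom [Atom f [Atom f [Atom f [Atom f [Atom b]]]]] f]]]
  [Atom f [Atom f [Atom f [Atom [Atom f [Atom f [Atom f [Atom b]]]] f]]]]
  [Atom f [Atom f [Atom f [Atom f [Atom [Atom f [Atom f [Atom b]]] f]]]]]
  [Atom f [Atom f [Atom f [Atom f [Atom f [Atom [Atom f [Atom b]] f]]]]]]
  [Atom f [Atom f [Atom f [Atom f [Atom f [Atom f [Atom [Atom b] f]]]]]]]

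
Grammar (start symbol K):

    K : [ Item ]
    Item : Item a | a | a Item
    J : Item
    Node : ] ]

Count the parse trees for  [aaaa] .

Parse trees for [aaaa]:
  [K [ [Item [Item [Item [Item a] a] a] a] ]]
  [K [ [Item [Item [Item a [Item a]] a] a] ]]
  [K [ [Item [Item a [Item [Item a] a]] a] ]]
  [K [ [Item [Item a [Item a [Item a]]] a] ]]
  [K [ [Item a [Item [Item [Item a] a] a]] ]]
  [K [ [Item a [Item [Item a [Item a]] a]] ]]
  [K [ [Item a [Item a [Item [Item a] a]]] ]]
  [K [ [Item a [Item a [Item a [Item a]]]] ]]

8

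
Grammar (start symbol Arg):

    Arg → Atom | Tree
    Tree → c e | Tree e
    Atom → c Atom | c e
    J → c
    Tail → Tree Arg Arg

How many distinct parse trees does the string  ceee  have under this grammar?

Parse trees for ceee:
  [Arg [Tree [Tree [Tree c e] e] e]]

1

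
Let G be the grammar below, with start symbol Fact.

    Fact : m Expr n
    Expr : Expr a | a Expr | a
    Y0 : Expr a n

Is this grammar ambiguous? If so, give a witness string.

Witness: m a a n

Derivation 1: Fact ⇒ m Expr n ⇒ m Expr a n ⇒ m a a n
Derivation 2: Fact ⇒ m Expr n ⇒ m a Expr n ⇒ m a a n

Two distinct leftmost derivations for the same string.

Ambiguous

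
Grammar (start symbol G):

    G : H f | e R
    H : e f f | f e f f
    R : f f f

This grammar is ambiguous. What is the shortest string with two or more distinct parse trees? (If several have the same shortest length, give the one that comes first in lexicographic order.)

e f f f

length 4: e f f f has 2 parse trees

Two derivations of e f f f:
  G ⇒ H f ⇒ e f f f
  G ⇒ e R ⇒ e f f f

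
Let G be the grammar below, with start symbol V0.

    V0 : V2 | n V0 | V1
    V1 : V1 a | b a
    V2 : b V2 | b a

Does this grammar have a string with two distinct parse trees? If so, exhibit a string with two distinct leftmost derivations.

Witness: b a

Derivation 1: V0 ⇒ V2 ⇒ b a
Derivation 2: V0 ⇒ V1 ⇒ b a

Two distinct leftmost derivations for the same string.

Ambiguous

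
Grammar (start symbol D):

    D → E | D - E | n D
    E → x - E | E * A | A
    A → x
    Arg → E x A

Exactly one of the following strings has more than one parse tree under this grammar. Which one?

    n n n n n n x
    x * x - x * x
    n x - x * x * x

n n n n n n x: 1 tree
x * x - x * x: 1 tree
n x - x * x * x: 5 trees

n x - x * x * x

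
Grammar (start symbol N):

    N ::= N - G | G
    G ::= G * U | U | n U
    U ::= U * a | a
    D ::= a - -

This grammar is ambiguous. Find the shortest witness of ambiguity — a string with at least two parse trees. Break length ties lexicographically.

a * a

length 1: no string has ≥2 trees
length 2: no string has ≥2 trees
length 3: a * a has 2 parse trees

Two derivations of a * a:
  N ⇒ G ⇒ G * U ⇒ U * U ⇒ a * U ⇒ a * a
  N ⇒ G ⇒ U ⇒ U * a ⇒ a * a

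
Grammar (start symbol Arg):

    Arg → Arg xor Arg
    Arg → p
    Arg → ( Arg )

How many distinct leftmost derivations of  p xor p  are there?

Parse trees for p xor p:
  [Arg [Arg p] xor [Arg p]]

1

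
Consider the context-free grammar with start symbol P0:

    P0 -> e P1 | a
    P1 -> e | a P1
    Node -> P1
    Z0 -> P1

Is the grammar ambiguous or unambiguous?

Only P0, P1 are reachable from P0; ignoring the rest: The reachable rules are right-linear with at most one rule per (nonterminal, next-terminal) pair. Each input token forces the next rule, so parsing is deterministic.

Unambiguous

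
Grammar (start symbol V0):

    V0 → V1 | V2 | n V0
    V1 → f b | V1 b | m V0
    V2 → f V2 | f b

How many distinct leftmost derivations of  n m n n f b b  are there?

3

Parse trees for n m n n f b b:
  [V0 n [V0 [V1 [V1 m [V0 n [V0 n [V0 [V1 f b]]]]] b]]]
  [V0 n [V0 [V1 [V1 m [V0 n [V0 n [V0 [V2 f b]]]]] b]]]
  [V0 n [V0 [V1 m [V0 n [V0 n [V0 [V1 [V1 f b] b]]]]]]]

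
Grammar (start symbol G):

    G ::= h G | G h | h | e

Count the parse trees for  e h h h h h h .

Parse trees for e h h h h h h:
  [G [G [G [G [G [G [G e] h] h] h] h] h] h]

1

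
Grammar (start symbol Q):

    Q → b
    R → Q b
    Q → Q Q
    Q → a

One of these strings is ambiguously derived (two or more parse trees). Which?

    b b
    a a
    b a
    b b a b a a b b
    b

b b a b a a b b

b b: 1 tree
a a: 1 tree
b a: 1 tree
b b a b a a b b: 429 trees
b: 1 tree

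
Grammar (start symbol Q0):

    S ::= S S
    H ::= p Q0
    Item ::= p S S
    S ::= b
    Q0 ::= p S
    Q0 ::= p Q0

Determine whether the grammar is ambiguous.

Ambiguous

Witness: p b b b

Derivation 1: Q0 ⇒ p S ⇒ p S S ⇒ p S S S ⇒ p b S S ⇒ p b b S ⇒ p b b b
Derivation 2: Q0 ⇒ p S ⇒ p S S ⇒ p b S ⇒ p b S S ⇒ p b b S ⇒ p b b b

Two distinct leftmost derivations for the same string.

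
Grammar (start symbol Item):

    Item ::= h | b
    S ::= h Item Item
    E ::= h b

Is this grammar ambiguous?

Only Item is reachable from Item; ignoring the rest: The reachable rules are right-linear with at most one rule per (nonterminal, next-terminal) pair. Each input token forces the next rule, so parsing is deterministic.

Unambiguous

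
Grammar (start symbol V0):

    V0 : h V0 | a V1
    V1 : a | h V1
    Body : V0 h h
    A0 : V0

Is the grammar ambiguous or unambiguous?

Only V0, V1 are reachable from V0; ignoring the rest: Each reachable nonterminal has at most one production per leading terminal, and all productions are right-linear; the derivation is determined token-by-token.

Unambiguous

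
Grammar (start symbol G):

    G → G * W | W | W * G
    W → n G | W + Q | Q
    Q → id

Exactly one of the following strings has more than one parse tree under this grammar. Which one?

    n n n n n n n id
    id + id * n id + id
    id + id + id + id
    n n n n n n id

n n n n n n n id: 1 tree
id + id * n id + id: 4 trees
id + id + id + id: 1 tree
n n n n n n id: 1 tree

id + id * n id + id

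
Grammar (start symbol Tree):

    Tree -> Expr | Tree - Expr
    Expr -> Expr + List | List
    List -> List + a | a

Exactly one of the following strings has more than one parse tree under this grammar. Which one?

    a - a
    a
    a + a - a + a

a + a - a + a

a - a: 1 tree
a: 1 tree
a + a - a + a: 4 trees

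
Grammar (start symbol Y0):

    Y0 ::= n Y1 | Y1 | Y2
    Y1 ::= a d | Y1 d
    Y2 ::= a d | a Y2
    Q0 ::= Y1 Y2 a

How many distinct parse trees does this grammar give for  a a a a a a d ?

1

Parse trees for a a a a a a d:
  [Y0 [Y2 a [Y2 a [Y2 a [Y2 a [Y2 a [Y2 a d]]]]]]]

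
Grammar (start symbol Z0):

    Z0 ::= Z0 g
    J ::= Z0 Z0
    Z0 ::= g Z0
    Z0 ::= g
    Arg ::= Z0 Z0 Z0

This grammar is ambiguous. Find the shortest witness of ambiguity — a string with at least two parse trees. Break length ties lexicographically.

g g

length 1: no string has ≥2 trees
length 2: g g has 2 parse trees

Two derivations of g g:
  Z0 ⇒ Z0 g ⇒ g g
  Z0 ⇒ g Z0 ⇒ g g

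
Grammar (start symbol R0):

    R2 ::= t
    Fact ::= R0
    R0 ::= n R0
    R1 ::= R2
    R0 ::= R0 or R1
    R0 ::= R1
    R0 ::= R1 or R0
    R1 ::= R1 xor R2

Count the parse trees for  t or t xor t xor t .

Parse trees for t or t xor t xor t:
  [R0 [R0 [R1 [R2 t]]] or [R1 [R1 [R1 [R2 t]] xor [R2 t]] xor [R2 t]]]
  [R0 [R1 [R2 t]] or [R0 [R1 [R1 [R1 [R2 t]] xor [R2 t]] xor [R2 t]]]]

2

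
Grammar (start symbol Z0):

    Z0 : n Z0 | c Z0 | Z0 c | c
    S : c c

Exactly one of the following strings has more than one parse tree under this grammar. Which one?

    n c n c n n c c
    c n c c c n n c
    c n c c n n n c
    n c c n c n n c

n c n c n n c c: 8 trees
c n c c c n n c: 1 tree
c n c c n n n c: 1 tree
n c c n c n n c: 1 tree

n c n c n n c c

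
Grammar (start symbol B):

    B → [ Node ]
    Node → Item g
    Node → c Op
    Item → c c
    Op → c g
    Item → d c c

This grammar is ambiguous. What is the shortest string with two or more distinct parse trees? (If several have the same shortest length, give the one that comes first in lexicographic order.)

[ c c g ]

length 5: [ c c g ] has 2 parse trees

Two derivations of [ c c g ]:
  B ⇒ [ Node ] ⇒ [ Item g ] ⇒ [ c c g ]
  B ⇒ [ Node ] ⇒ [ c Op ] ⇒ [ c c g ]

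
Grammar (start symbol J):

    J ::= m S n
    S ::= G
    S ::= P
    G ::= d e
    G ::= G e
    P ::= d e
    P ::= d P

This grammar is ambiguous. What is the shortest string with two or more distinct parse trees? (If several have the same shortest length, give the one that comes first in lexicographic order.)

length 4: m d e n has 2 parse trees

Two derivations of m d e n:
  J ⇒ m S n ⇒ m G n ⇒ m d e n
  J ⇒ m S n ⇒ m P n ⇒ m d e n

m d e n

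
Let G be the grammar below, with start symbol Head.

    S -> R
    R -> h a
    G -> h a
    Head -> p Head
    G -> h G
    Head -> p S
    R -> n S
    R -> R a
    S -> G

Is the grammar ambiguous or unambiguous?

Witness: p h a

Derivation 1: Head ⇒ p S ⇒ p R ⇒ p h a
Derivation 2: Head ⇒ p S ⇒ p G ⇒ p h a

Two distinct leftmost derivations for the same string.

Ambiguous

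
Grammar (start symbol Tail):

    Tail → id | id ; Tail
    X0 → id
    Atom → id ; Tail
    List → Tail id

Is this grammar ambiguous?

Unambiguous

(X0, Atom, List are unreachable from Tail, so their rules don't affect L(Tail).) The reachable grammar is A → atom sep A | atom. Each atom is followed by either the separator (recurse) or end-of-string (stop) — no choice point.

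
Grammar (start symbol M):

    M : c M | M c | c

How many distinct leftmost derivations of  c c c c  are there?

Parse trees for c c c c:
  [M c [M c [M c [M c]]]]
  [M c [M c [M [M c] c]]]
  [M c [M [M c [M c]] c]]
  [M c [M [M [M c] c] c]]
  [M [M c [M c [M c]]] c]
  [M [M c [M [M c] c]] c]
  [M [M [M c [M c]] c] c]
  [M [M [M [M c] c] c] c]

8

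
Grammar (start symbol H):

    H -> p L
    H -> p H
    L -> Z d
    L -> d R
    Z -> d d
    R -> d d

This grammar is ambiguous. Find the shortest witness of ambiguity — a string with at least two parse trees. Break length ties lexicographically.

length 4: p d d d has 2 parse trees

Two derivations of p d d d:
  H ⇒ p L ⇒ p Z d ⇒ p d d d
  H ⇒ p L ⇒ p d R ⇒ p d d d

p d d d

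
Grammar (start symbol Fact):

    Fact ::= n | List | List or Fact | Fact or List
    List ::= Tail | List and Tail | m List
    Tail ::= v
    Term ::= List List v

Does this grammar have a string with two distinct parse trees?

Witness: v or v

Derivation 1: Fact ⇒ List or Fact ⇒ Tail or Fact ⇒ v or Fact ⇒ v or List ⇒ v or Tail ⇒ v or v
Derivation 2: Fact ⇒ Fact or List ⇒ List or List ⇒ Tail or List ⇒ v or List ⇒ v or Tail ⇒ v or v

Two distinct leftmost derivations for the same string.

Ambiguous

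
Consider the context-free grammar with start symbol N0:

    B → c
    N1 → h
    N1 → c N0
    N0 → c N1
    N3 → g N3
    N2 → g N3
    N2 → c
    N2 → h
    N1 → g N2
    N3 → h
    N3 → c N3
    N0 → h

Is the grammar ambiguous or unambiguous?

(B is unreachable from N0, so its rules don't affect L(N0).) Each reachable nonterminal has at most one production per leading terminal, and all productions are right-linear; the derivation is determined token-by-token.

Unambiguous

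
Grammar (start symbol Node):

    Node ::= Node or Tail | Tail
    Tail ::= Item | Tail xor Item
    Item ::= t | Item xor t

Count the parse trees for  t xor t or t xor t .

4

Parse trees for t xor t or t xor t:
  [Node [Node [Tail [Item [Item t] xor t]]] or [Tail [Item [Item t] xor t]]]
  [Node [Node [Tail [Item [Item t] xor t]]] or [Tail [Tail [Item t]] xor [Item t]]]
  [Node [Node [Tail [Tail [Item t]] xor [Item t]]] or [Tail [Item [Item t] xor t]]]
  [Node [Node [Tail [Tail [Item t]] xor [Item t]]] or [Tail [Tail [Item t]] xor [Item t]]]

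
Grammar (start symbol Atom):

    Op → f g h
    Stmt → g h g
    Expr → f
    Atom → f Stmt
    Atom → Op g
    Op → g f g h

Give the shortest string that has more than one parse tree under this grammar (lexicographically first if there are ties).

length 4: f g h g has 2 parse trees

Two derivations of f g h g:
  Atom ⇒ f Stmt ⇒ f g h g
  Atom ⇒ Op g ⇒ f g h g

f g h g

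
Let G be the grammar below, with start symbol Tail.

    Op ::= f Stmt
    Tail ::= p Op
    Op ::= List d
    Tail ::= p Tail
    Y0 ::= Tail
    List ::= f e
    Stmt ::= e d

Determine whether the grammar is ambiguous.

Ambiguous

Witness: p f e d

Derivation 1: Tail ⇒ p Op ⇒ p f Stmt ⇒ p f e d
Derivation 2: Tail ⇒ p Op ⇒ p List d ⇒ p f e d

Two distinct leftmost derivations for the same string.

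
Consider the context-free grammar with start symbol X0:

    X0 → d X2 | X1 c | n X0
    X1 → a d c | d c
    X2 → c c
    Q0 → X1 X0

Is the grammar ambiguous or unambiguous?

Witness: d c c

Derivation 1: X0 ⇒ d X2 ⇒ d c c
Derivation 2: X0 ⇒ X1 c ⇒ d c c

Two distinct leftmost derivations for the same string.

Ambiguous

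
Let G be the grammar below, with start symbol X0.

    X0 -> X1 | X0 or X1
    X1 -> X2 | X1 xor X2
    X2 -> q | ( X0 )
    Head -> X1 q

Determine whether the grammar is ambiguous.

(Head is unreachable from X0, so its rules don't affect L(X0).) The grammar is stratified — X0 handles 'or' (left-recursive), X1 handles 'xor', X2 atoms. Each operator has a fixed associativity and precedence level, so every string has one parse.

Unambiguous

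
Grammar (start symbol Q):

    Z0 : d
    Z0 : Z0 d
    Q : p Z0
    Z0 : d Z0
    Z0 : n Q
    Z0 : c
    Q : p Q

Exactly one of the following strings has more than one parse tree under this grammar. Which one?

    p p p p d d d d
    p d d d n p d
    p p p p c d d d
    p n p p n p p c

p p p p d d d d

p p p p d d d d: 8 trees
p d d d n p d: 1 tree
p p p p c d d d: 1 tree
p n p p n p p c: 1 tree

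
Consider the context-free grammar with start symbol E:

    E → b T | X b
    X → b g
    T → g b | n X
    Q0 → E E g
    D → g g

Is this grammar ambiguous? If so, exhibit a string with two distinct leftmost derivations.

Ambiguous

Witness: b g b

Derivation 1: E ⇒ b T ⇒ b g b
Derivation 2: E ⇒ X b ⇒ b g b

Two distinct leftmost derivations for the same string.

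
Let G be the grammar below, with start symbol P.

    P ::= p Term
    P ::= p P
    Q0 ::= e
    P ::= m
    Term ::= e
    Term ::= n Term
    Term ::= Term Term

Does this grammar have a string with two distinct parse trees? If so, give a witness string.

Witness: p e e e

Derivation 1: P ⇒ p Term ⇒ p Term Term ⇒ p e Term ⇒ p e Term Term ⇒ p e e Term ⇒ p e e e
Derivation 2: P ⇒ p Term ⇒ p Term Term ⇒ p Term Term Term ⇒ p e Term Term ⇒ p e e Term ⇒ p e e e

Two distinct leftmost derivations for the same string.

Ambiguous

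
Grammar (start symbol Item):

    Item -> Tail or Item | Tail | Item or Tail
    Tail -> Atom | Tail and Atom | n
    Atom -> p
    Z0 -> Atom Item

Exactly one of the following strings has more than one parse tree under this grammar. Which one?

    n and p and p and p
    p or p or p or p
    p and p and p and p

n and p and p and p: 1 tree
p or p or p or p: 8 trees
p and p and p and p: 1 tree

p or p or p or p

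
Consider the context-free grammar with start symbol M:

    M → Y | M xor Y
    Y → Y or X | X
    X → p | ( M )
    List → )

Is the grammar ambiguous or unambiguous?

Unambiguous

(List is unreachable from M, so its rules don't affect L(M).) M → M xor Y | Y  ;  Y → Y or X | X  — a left-associative chain with X at the bottom. Each string factors uniquely by precedence.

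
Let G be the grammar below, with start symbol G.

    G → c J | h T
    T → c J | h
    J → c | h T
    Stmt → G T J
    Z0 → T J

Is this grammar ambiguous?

Unambiguous

(Stmt, Z0 are unreachable from G, so their rules don't affect L(G).) Each reachable nonterminal has at most one production per leading terminal, and all productions are right-linear; the derivation is determined token-by-token.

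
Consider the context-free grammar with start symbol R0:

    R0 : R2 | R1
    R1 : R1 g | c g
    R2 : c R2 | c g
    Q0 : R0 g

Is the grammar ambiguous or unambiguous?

Ambiguous

Witness: c g

Derivation 1: R0 ⇒ R2 ⇒ c g
Derivation 2: R0 ⇒ R1 ⇒ c g

Two distinct leftmost derivations for the same string.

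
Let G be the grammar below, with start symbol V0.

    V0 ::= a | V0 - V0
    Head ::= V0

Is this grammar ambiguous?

Witness: a - a - a

Derivation 1: V0 ⇒ V0 - V0 ⇒ a - V0 ⇒ a - V0 - V0 ⇒ a - a - V0 ⇒ a - a - a
Derivation 2: V0 ⇒ V0 - V0 ⇒ V0 - V0 - V0 ⇒ a - V0 - V0 ⇒ a - a - V0 ⇒ a - a - a

Two distinct leftmost derivations for the same string.

Ambiguous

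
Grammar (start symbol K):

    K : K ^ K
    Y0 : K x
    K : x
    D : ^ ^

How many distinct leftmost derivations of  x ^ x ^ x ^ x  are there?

5

Parse trees for x ^ x ^ x ^ x:
  [K [K x] ^ [K [K x] ^ [K [K x] ^ [K x]]]]
  [K [K x] ^ [K [K [K x] ^ [K x]] ^ [K x]]]
  [K [K [K x] ^ [K x]] ^ [K [K x] ^ [K x]]]
  [K [K [K x] ^ [K [K x] ^ [K x]]] ^ [K x]]
  [K [K [K [K x] ^ [K x]] ^ [K x]] ^ [K x]]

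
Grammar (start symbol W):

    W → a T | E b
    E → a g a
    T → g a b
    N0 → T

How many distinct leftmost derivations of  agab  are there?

Parse trees for agab:
  [W a [T g a b]]
  [W [E a g a] b]

2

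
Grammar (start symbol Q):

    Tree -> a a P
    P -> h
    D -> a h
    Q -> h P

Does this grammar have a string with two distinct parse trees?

(Tree, D are unreachable from Q, so their rules don't affect L(Q).) The reachable rules are right-linear with at most one rule per (nonterminal, next-terminal) pair. Each input token forces the next rule, so parsing is deterministic.

Unambiguous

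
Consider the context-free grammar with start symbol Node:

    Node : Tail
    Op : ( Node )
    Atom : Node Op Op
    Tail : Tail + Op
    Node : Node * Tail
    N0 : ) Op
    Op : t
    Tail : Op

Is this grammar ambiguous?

(N0, Atom are unreachable from Node, so their rules don't affect L(Node).) The grammar is stratified — Node handles '*' (left-recursive), Tail handles '+', Op atoms. Each operator has a fixed associativity and precedence level, so every string has one parse.

Unambiguous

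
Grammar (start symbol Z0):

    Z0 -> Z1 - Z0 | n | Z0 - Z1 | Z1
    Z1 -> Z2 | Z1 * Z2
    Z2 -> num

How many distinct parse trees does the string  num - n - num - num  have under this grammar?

3

Parse trees for num - n - num - num:
  [Z0 [Z1 [Z2 num]] - [Z0 [Z0 [Z0 n] - [Z1 [Z2 num]]] - [Z1 [Z2 num]]]]
  [Z0 [Z0 [Z1 [Z2 num]] - [Z0 [Z0 n] - [Z1 [Z2 num]]]] - [Z1 [Z2 num]]]
  [Z0 [Z0 [Z0 [Z1 [Z2 num]] - [Z0 n]] - [Z1 [Z2 num]]] - [Z1 [Z2 num]]]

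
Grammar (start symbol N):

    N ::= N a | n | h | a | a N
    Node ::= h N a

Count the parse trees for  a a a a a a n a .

Parse trees for a a a a a a n a:
  [N [N a [N a [N a [N a [N a [N a [N n]]]]]]] a]
  [N a [N [N a [N a [N a [N a [N a [N n]]]]]] a]]
  [N a [N a [N [N a [N a [N a [N a [N n]]]]] a]]]
  [N a [N a [N a [N [N a [N a [N a [N n]]]] a]]]]
  [N a [N a [N a [N a [N [N a [N a [N n]]] a]]]]]
  [N a [N a [N a [N a [N a [N [N a [N n]] a]]]]]]
  [N a [N a [N a [N a [N a [N a [N [N n] a]]]]]]]

7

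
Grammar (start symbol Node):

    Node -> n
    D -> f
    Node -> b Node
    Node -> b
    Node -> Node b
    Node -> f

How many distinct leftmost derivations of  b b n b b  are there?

Parse trees for b b n b b:
  [Node b [Node b [Node [Node [Node n] b] b]]]
  [Node b [Node [Node b [Node [Node n] b]] b]]
  [Node b [Node [Node [Node b [Node n]] b] b]]
  [Node [Node b [Node b [Node [Node n] b]]] b]
  [Node [Node b [Node [Node b [Node n]] b]] b]
  [Node [Node [Node b [Node b [Node n]]] b] b]

6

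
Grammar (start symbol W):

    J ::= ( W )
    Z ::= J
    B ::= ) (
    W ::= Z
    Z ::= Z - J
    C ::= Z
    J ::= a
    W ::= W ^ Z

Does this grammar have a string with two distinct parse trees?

(C, B are unreachable from W, so their rules don't affect L(W).) This is a standard precedence ladder (W over Z over J), with each level left-recursive on its own operator ('^' at W, '-' at Z). That structure is LR(1), hence unambiguous.

Unambiguous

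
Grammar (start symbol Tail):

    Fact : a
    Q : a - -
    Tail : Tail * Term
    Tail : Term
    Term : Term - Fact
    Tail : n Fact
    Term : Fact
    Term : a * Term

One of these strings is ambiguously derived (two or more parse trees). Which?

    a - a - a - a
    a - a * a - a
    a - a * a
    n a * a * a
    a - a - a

a - a - a - a: 1 tree
a - a * a - a: 1 tree
a - a * a: 1 tree
n a * a * a: 2 trees
a - a - a: 1 tree

n a * a * a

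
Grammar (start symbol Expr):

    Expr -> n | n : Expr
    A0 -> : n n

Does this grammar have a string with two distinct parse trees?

(A0 is unreachable from Expr, so its rules don't affect L(Expr).) Right-recursive list with a separator: after each atom, whether the separator follows determines the rule. One parse per string.

Unambiguous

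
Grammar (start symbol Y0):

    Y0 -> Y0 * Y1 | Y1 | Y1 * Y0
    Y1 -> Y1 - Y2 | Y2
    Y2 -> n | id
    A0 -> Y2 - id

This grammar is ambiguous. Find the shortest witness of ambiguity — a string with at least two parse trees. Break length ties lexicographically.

length 1: no string has ≥2 trees
length 3: id * id has 2 parse trees

Two derivations of id * id:
  Y0 ⇒ Y0 * Y1 ⇒ Y1 * Y1 ⇒ Y2 * Y1 ⇒ id * Y1 ⇒ id * Y2 ⇒ id * id
  Y0 ⇒ Y1 * Y0 ⇒ Y2 * Y0 ⇒ id * Y0 ⇒ id * Y1 ⇒ id * Y2 ⇒ id * id

id * id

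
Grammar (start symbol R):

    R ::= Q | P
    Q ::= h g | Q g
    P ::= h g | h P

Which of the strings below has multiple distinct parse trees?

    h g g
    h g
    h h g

h g g: 1 tree
h g: 2 trees
h h g: 1 tree

h g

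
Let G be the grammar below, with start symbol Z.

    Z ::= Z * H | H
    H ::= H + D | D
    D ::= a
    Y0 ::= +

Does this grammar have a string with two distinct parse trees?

Only Z, H, D are reachable from Z; ignoring the rest: Z → Z * H | H  ;  H → H + D | D  — a left-associative chain with D at the bottom. Each string factors uniquely by precedence.

Unambiguous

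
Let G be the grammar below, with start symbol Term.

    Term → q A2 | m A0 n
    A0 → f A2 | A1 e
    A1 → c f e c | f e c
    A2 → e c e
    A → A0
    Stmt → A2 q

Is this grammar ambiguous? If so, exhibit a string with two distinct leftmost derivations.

Witness: m f e c e n

Derivation 1: Term ⇒ m A0 n ⇒ m f A2 n ⇒ m f e c e n
Derivation 2: Term ⇒ m A0 n ⇒ m A1 e n ⇒ m f e c e n

Two distinct leftmost derivations for the same string.

Ambiguous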